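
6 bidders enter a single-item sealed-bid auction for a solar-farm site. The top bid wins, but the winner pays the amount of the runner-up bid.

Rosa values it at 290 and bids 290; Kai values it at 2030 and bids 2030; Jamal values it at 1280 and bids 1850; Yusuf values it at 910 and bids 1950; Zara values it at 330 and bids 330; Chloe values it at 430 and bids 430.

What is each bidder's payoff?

Rosa 0, Kai 80, Jamal 0, Yusuf 0, Zara 0, Chloe 0.

Ranking the bids: Kai 2030, then Yusuf 1950, then Jamal 1850, then Chloe 430, then Zara 330, then Rosa 290.
Kai has the top bid and wins; the price is the second-highest bid, 1950.
Kai's payoff = 2030 − 1950 = 80. All other bidders lose, so their payoff is 0.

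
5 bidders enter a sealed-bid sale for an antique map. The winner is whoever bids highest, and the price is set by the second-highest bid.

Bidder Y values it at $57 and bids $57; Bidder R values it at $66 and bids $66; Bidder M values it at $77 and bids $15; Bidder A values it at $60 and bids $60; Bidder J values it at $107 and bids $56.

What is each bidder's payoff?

Bidder Y $0, Bidder R $6, Bidder M $0, Bidder A $0, Bidder J $0.

Ranking the bids: Bidder R $66 > Bidder A $60 > Bidder Y $57 > Bidder J $56 > Bidder M $15.
Bidder R has the top bid and wins; the price is the second-highest bid, $60.
Bidder R's payoff = $66 − $60 = $6. All other bidders lose, so their payoff is 0.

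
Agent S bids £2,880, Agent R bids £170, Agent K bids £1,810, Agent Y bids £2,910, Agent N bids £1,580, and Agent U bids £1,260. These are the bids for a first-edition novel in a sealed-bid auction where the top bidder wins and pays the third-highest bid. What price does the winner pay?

Sorted high to low: Agent Y £2,910, then Agent S £2,880, then Agent K £1,810, then Agent N £1,580, then Agent U £1,260, then Agent R £170.
Agent Y is the highest bidder, so Agent Y wins.
Under the third-price rule, the price is the third-highest bid: £1,810.

Price paid: £1,810.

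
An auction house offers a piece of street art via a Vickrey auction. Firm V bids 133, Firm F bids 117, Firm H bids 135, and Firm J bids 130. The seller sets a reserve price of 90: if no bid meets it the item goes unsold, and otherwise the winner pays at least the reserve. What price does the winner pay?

133

Ordered from highest: Firm H 135; Firm V 133; Firm J 130; Firm F 117.
Firm H has the highest bid, so Firm H wins.
The second-highest bid is 133, which exceeds the reserve, so that sets the price.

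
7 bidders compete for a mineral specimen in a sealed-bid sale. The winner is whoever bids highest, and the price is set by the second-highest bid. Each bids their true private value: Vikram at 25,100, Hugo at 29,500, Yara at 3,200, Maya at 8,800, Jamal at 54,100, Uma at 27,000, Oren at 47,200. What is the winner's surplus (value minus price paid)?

Winner's surplus: 6,900.

Sorted high to low: Jamal 54,100; Oren 47,200; Hugo 29,500; Uma 27,000; Vikram 25,100; Maya 8,800; Yara 3,200.
Jamal wins with the top bid and pays the second-highest, 47,200.
Surplus = 54,100 − 47,200 = 6,900.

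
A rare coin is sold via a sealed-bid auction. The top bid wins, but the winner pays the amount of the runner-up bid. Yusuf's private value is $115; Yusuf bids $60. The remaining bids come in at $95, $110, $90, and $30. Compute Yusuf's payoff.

$0

Highest competing bid: $110.
Yusuf's bid $60 is not the highest, so Yusuf loses, pays nothing, and earns zero payoff.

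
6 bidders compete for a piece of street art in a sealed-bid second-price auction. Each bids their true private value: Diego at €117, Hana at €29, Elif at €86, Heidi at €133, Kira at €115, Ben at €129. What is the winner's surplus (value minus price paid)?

Surplus = €4.

Bids in descending order: Heidi €133, then Ben €129, then Diego €117, then Kira €115, then Elif €86, then Hana €29.
Heidi wins with the top bid and pays the second-highest, €129.
Surplus = €133 − €129 = €4.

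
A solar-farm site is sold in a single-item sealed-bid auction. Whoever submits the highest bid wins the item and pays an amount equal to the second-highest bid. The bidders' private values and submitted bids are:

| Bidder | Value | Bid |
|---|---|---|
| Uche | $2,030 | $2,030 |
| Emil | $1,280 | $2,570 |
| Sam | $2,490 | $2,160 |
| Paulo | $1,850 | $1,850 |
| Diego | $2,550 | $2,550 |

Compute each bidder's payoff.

Sorted high to low: Emil $2,570; Diego $2,550; Sam $2,160; Uche $2,030; Paulo $1,850.
Emil has the top bid and wins; the price is the second-highest bid, $2,550.
Emil's payoff = $1,280 − $2,550 = -$1,270. All other bidders lose, so their payoff is 0.

Payoffs: Uche $0, Emil -$1,270, Sam $0, Paulo $0, Diego $0.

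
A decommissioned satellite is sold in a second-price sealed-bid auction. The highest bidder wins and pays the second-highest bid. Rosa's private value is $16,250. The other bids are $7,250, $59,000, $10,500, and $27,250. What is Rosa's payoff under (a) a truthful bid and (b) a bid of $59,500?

The highest competing bid is $59,000.
Bidding truthfully at $16,250: the top bid is $59,000 (a rival), so Rosa loses. Payoff = $0.
Bidding $59,500: Rosa has the top bid, wins, and pays the second-highest bid $59,000. Payoff = $16,250 − $59,000 = -$42,750.

Truthful: $0; alternative: -$42,750.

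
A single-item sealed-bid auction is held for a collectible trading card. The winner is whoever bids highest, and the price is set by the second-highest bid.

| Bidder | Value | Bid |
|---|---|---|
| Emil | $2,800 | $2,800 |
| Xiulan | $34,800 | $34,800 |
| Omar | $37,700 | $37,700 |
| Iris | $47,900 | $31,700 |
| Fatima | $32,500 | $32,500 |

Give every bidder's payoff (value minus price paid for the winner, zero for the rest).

Ranking the bids: Omar $37,700; Xiulan $34,800; Fatima $32,500; Iris $31,700; Emil $2,800.
Omar has the top bid and wins; the price is the second-highest bid, $34,800.
Omar's payoff = $37,700 − $34,800 = $2,900. All other bidders lose, so their payoff is 0.

Emil $0, Xiulan $0, Omar $2,900, Iris $0, Fatima $0.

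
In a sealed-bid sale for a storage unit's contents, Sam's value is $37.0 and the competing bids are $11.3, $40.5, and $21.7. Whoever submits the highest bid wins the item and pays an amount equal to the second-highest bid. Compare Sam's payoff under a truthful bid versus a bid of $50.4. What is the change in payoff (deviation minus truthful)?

The highest competing bid is $40.5.
Bidding truthfully at $37.0: the top bid is $40.5 (a rival), so Sam loses. Payoff = $0.0.
Bidding $50.4: Sam has the top bid, wins, and pays the second-highest bid $40.5. Payoff = $37.0 − $40.5 = -$3.5.
Change = -$3.5 − $0.0 = -$3.5.
This is the dominant-strategy logic: truthful bidding weakly beats any alternative.

Change in payoff: -$3.5.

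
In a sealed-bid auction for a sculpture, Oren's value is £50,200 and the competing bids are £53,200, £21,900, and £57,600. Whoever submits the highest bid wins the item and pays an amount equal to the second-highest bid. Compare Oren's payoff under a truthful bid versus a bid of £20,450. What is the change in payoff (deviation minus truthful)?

The highest competing bid is £57,600.
Bidding truthfully at £50,200: the top bid is £57,600 (a rival), so Oren loses. Payoff = £0.
Bidding £20,450: the top bid is £57,600 (a rival), so Oren loses. Payoff = £0.
Change = £0 − £0 = £0.

Change in payoff: £0.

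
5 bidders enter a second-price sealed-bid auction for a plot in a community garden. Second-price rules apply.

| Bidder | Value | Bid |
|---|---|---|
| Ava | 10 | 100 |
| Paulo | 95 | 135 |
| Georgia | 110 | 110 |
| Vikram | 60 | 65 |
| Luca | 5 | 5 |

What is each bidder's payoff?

Sorted high to low: Paulo 135 > Georgia 110 > Ava 100 > Vikram 65 > Luca 5.
Paulo has the top bid and wins; the price is the second-highest bid, 110.
Paulo's payoff = 95 − 110 = -15. All other bidders lose, so their payoff is 0.

Payoffs: Ava 0, Paulo -15, Georgia 0, Vikram 0, Luca 0.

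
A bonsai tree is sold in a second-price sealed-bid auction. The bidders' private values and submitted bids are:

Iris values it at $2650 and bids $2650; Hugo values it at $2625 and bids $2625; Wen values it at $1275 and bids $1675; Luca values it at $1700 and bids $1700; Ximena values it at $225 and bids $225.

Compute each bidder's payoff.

Ranking the bids: Iris $2650; Hugo $2625; Luca $1700; Wen $1675; Ximena $225.
Iris has the top bid and wins; the price is the second-highest bid, $2625.
Iris's payoff = $2650 − $2625 = $25. All other bidders lose, so their payoff is 0.

Iris $25, Hugo $0, Wen $0, Luca $0, Ximena $0.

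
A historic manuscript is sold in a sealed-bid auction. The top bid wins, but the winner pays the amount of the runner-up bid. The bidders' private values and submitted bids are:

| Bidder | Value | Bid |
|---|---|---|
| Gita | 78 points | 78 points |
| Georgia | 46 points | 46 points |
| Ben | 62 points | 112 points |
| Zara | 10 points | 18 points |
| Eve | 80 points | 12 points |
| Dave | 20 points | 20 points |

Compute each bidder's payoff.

Ordered from highest: Ben 112 points, then Gita 78 points, then Georgia 46 points, then Dave 20 points, then Zara 18 points, then Eve 12 points.
Ben has the top bid and wins; the price is the second-highest bid, 78 points.
Ben's payoff = 62 points − 78 points = -16 points. All other bidders lose, so their payoff is 0.

Payoffs: Gita 0 points, Georgia 0 points, Ben -16 points, Zara 0 points, Eve 0 points, Dave 0 points.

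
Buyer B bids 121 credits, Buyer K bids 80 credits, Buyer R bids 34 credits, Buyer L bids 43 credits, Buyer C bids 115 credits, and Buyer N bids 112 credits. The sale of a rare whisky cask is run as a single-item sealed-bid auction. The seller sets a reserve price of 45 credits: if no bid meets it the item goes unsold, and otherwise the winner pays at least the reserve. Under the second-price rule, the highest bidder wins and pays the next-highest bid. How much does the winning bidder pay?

Bids in descending order: Buyer B 121 credits; Buyer C 115 credits; Buyer N 112 credits; Buyer K 80 credits; Buyer L 43 credits; Buyer R 34 credits.
Buyer B has the highest bid, so Buyer B wins.
The second-highest bid is 115 credits, which exceeds the reserve, so that sets the price.

The winner pays 115 credits.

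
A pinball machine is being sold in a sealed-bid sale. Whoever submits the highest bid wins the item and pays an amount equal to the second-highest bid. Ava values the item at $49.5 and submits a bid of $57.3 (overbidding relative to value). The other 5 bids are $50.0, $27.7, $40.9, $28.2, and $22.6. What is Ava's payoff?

Highest competing bid: $50.0.
Ava's bid $57.3 is the highest overall, so Ava wins and pays the second-highest bid, $50.0.
Payoff = value − price = $49.5 − $50.0 = -$0.5.

Ava's payoff: -$0.5.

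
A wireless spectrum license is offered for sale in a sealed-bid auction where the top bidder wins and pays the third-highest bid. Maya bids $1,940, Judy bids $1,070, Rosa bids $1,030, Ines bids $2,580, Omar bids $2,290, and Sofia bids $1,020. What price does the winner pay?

Ordered from highest: Ines $2,580 > Omar $2,290 > Maya $1,940 > Judy $1,070 > Rosa $1,030 > Sofia $1,020.
Ines is the highest bidder, so Ines wins.
Under the third-price rule, the price is the third-highest bid: $1,940.

$1,940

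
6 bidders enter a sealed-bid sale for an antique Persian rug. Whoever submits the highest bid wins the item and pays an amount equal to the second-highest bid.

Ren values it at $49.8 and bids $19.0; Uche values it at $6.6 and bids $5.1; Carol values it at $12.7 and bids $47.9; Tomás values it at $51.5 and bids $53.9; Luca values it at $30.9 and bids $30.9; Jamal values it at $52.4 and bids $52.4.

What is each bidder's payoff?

Bids in descending order: Tomás $53.9, then Jamal $52.4, then Carol $47.9, then Luca $30.9, then Ren $19.0, then Uche $5.1.
Tomás has the top bid and wins; the price is the second-highest bid, $52.4.
Tomás's payoff = $51.5 − $52.4 = -$0.9. All other bidders lose, so their payoff is 0.

Ren $0.0, Uche $0.0, Carol $0.0, Tomás -$0.9, Luca $0.0, Jamal $0.0.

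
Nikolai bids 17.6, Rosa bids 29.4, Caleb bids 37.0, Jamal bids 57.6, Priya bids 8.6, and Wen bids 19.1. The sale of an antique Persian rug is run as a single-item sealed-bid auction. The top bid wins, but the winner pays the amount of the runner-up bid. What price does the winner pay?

Bids in descending order: Jamal 57.6; Caleb 37.0; Rosa 29.4; Wen 19.1; Nikolai 17.6; Priya 8.6.
Jamal has the highest bid, so Jamal wins.
The second-highest bid is 37.0, so that is what Jamal pays.

37.0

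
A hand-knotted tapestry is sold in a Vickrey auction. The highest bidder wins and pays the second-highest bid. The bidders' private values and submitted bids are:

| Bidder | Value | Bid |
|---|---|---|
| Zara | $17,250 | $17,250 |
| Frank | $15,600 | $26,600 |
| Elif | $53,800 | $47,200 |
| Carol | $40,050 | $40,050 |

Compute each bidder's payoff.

Payoffs: Zara $0, Frank $0, Elif $13,750, Carol $0.

Sorted high to low: Elif $47,200; Carol $40,050; Frank $26,600; Zara $17,250.
Elif has the top bid and wins; the price is the second-highest bid, $40,050.
Elif's payoff = $53,800 − $40,050 = $13,750. All other bidders lose, so their payoff is 0.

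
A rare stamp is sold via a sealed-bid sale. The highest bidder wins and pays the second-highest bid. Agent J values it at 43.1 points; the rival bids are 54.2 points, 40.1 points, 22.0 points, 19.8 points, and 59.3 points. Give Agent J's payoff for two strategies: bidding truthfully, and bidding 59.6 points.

Truthful: 0.0 points; alternative: -16.2 points.

The highest competing bid is 59.3 points.
Bidding truthfully at 43.1 points: the top bid is 59.3 points (a rival), so Agent J loses. Payoff = 0.0 points.
Bidding 59.6 points: Agent J has the top bid, wins, and pays the second-highest bid 59.3 points. Payoff = 43.1 points − 59.3 points = -16.2 points.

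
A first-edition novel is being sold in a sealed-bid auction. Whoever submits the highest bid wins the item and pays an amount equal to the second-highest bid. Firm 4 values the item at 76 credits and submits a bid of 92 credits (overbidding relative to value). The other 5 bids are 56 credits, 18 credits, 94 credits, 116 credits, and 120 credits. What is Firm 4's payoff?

Highest competing bid: 120 credits.
Firm 4's bid 92 credits is not the highest, so Firm 4 loses, pays nothing, and earns zero payoff.

The bidder's payoff: 0 credits.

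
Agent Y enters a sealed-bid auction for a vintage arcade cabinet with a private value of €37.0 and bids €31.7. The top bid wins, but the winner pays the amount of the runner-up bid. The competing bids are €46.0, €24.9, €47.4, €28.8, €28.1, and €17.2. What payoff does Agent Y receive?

Highest competing bid: €47.4.
Agent Y's bid €31.7 is not the highest, so Agent Y loses, pays nothing, and earns zero payoff.

Payoff = €0.0.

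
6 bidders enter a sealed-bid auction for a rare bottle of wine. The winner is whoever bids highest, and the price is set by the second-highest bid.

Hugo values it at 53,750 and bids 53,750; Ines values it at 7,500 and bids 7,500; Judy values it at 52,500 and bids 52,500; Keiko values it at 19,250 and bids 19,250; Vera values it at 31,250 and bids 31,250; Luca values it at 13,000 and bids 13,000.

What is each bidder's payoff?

Sorted high to low: Hugo 53,750; Judy 52,500; Vera 31,250; Keiko 19,250; Luca 13,000; Ines 7,500.
Hugo has the top bid and wins; the price is the second-highest bid, 52,500.
Hugo's payoff = 53,750 − 52,500 = 1,250. All other bidders lose, so their payoff is 0.

Hugo 1,250, Ines 0, Judy 0, Keiko 0, Vera 0, Luca 0.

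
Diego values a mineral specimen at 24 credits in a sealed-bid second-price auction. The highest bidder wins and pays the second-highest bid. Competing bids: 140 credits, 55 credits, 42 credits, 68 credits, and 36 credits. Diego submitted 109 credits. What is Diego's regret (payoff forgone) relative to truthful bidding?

The highest competing bid is 140 credits.
Bidding truthfully at 24 credits: the top bid is 140 credits (a rival), so Diego loses. Payoff = 0 credits.
Bidding 109 credits: the top bid is 140 credits (a rival), so Diego loses. Payoff = 0 credits.
Regret = truthful payoff − actual payoff = 0 credits − 0 credits = 0 credits.

Payoff forgone: 0 credits.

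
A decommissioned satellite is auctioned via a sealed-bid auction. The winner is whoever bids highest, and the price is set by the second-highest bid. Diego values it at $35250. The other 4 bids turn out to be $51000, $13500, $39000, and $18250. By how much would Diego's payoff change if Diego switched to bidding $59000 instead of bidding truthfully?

The highest competing bid is $51000.
Bidding truthfully at $35250: the top bid is $51000 (a rival), so Diego loses. Payoff = $0.
Bidding $59000: Diego has the top bid, wins, and pays the second-highest bid $51000. Payoff = $35250 − $51000 = -$15750.
Change = -$15750 − $0 = -$15750.

-$15750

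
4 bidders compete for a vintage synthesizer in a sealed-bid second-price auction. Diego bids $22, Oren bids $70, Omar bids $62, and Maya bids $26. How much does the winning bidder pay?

Ranking the bids: Oren $70, then Omar $62, then Maya $26, then Diego $22.
Oren has the highest bid, so Oren wins.
The second-highest bid is $62, so that is what Oren pays.

The winner pays $62.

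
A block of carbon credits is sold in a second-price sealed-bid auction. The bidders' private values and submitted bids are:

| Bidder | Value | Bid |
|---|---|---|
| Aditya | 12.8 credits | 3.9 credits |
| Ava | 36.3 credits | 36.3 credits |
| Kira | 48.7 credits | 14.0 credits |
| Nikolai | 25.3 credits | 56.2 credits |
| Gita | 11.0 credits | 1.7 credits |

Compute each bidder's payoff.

Sorted high to low: Nikolai 56.2 credits, then Ava 36.3 credits, then Kira 14.0 credits, then Aditya 3.9 credits, then Gita 1.7 credits.
Nikolai has the top bid and wins; the price is the second-highest bid, 36.3 credits.
Nikolai's payoff = 25.3 credits − 36.3 credits = -11.0 credits. All other bidders lose, so their payoff is 0.

Payoffs: Aditya 0.0 credits, Ava 0.0 credits, Kira 0.0 credits, Nikolai -11.0 credits, Gita 0.0 credits.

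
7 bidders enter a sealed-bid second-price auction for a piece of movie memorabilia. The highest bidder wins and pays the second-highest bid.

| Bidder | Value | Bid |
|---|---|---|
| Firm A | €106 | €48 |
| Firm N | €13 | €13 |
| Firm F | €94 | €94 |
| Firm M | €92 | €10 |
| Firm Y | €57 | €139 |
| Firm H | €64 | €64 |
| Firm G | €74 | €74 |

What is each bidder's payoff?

Ranking the bids: Firm Y €139; Firm F €94; Firm G €74; Firm H €64; Firm A €48; Firm N €13; Firm M €10.
Firm Y has the top bid and wins; the price is the second-highest bid, €94.
Firm Y's payoff = €57 − €94 = -€37. All other bidders lose, so their payoff is 0.

Payoffs: Firm A €0, Firm N €0, Firm F €0, Firm M €0, Firm Y -€37, Firm H €0, Firm G €0.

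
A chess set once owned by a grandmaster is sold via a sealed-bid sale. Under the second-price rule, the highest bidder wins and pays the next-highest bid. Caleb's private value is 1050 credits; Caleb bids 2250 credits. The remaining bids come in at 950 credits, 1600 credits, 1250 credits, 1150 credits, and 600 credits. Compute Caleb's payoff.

Highest competing bid: 1600 credits.
Caleb's bid 2250 credits is the highest overall, so Caleb wins and pays the second-highest bid, 1600 credits.
Payoff = value − price = 1050 credits − 1600 credits = -550 credits.
Overbidding won the item at a price above value — truthful bidding would have avoided this loss.

Payoff = -550 credits.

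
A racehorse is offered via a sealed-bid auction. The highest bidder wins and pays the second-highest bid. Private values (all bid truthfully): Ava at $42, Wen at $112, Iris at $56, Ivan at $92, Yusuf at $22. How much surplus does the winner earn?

Winner's surplus: $20.

Bids in descending order: Wen $112; Ivan $92; Iris $56; Ava $42; Yusuf $22.
Wen wins with the top bid and pays the second-highest, $92.
Surplus = $112 − $92 = $20.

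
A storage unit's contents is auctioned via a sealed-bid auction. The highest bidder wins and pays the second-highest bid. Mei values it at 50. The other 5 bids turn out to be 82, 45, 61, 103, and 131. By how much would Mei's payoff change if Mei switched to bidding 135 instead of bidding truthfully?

The highest competing bid is 131.
Bidding truthfully at 50: the top bid is 131 (a rival), so Mei loses. Payoff = 0.
Bidding 135: Mei has the top bid, wins, and pays the second-highest bid 131. Payoff = 50 − 131 = -81.
Change = -81 − 0 = -81.
Deviating from a truthful bid can only lose payoff in a second-price auction — never gain.

Change in payoff: -81.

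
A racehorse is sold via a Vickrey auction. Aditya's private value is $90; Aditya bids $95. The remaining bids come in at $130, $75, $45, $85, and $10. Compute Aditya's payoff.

Highest competing bid: $130.
Aditya's bid $95 is not the highest, so Aditya loses, pays nothing, and earns zero payoff.

Aditya's payoff: $0.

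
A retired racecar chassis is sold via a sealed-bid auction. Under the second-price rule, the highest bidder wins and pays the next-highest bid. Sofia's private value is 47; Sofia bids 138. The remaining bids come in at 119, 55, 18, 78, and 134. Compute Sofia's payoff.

Highest competing bid: 134.
Sofia's bid 138 is the highest overall, so Sofia wins and pays the second-highest bid, 134.
Payoff = value − price = 47 − 134 = -87.
Overbidding won the item at a price above value — truthful bidding would have avoided this loss.

Payoff = -87.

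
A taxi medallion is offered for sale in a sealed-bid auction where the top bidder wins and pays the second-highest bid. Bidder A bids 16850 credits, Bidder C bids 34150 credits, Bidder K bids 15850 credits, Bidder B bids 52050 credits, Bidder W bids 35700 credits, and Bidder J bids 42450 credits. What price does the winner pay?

Ranking the bids: Bidder B 52050 credits; Bidder J 42450 credits; Bidder W 35700 credits; Bidder C 34150 credits; Bidder A 16850 credits; Bidder K 15850 credits.
Bidder B is the highest bidder, so Bidder B wins.
Under the second-price rule, the price is the second-highest bid: 42450 credits.

Price paid: 42450 credits.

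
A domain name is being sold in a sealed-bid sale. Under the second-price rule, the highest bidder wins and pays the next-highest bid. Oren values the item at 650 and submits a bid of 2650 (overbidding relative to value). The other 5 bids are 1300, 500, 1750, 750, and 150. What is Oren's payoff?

Highest competing bid: 1750.
Oren's bid 2650 is the highest overall, so Oren wins and pays the second-highest bid, 1750.
Payoff = value − price = 650 − 1750 = -1100.

Oren's payoff: -1100.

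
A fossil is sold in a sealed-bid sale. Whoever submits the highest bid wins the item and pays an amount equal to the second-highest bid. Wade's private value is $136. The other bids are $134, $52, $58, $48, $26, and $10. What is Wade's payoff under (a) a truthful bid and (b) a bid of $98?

(a) $2  (b) $0

The highest competing bid is $134.
Bidding truthfully at $136: Wade has the top bid, wins, and pays the second-highest bid $134. Payoff = $136 − $134 = $2.
Bidding $98: the top bid is $134 (a rival), so Wade loses. Payoff = $0.
Deviating from a truthful bid can only lose payoff in a second-price auction — never gain.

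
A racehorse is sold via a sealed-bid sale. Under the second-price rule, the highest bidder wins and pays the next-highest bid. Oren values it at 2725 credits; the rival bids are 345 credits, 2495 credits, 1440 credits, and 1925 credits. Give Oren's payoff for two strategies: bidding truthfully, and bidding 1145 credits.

(a) 230 credits  (b) 0 credits

The highest competing bid is 2495 credits.
Bidding truthfully at 2725 credits: Oren has the top bid, wins, and pays the second-highest bid 2495 credits. Payoff = 2725 credits − 2495 credits = 230 credits.
Bidding 1145 credits: the top bid is 2495 credits (a rival), so Oren loses. Payoff = 0 credits.
Deviating from a truthful bid can only lose payoff in a second-price auction — never gain.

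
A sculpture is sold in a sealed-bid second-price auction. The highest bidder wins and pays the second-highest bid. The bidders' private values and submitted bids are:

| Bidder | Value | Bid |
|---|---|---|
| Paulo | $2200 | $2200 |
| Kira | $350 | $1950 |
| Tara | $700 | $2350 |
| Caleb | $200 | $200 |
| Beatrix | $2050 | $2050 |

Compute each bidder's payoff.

Payoffs: Paulo $0, Kira $0, Tara -$1500, Caleb $0, Beatrix $0.

Sorted high to low: Tara $2350 > Paulo $2200 > Beatrix $2050 > Kira $1950 > Caleb $200.
Tara has the top bid and wins; the price is the second-highest bid, $2200.
Tara's payoff = $700 − $2200 = -$1500. All other bidders lose, so their payoff is 0.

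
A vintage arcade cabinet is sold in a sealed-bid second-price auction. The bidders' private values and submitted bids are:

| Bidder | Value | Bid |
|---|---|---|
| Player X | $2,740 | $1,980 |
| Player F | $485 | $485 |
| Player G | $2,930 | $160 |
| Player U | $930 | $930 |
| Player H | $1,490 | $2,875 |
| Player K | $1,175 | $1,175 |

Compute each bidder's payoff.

Bids in descending order: Player H $2,875 > Player X $1,980 > Player K $1,175 > Player U $930 > Player F $485 > Player G $160.
Player H has the top bid and wins; the price is the second-highest bid, $1,980.
Player H's payoff = $1,490 − $1,980 = -$490. All other bidders lose, so their payoff is 0.

Payoffs: Player X $0, Player F $0, Player G $0, Player U $0, Player H -$490, Player K $0.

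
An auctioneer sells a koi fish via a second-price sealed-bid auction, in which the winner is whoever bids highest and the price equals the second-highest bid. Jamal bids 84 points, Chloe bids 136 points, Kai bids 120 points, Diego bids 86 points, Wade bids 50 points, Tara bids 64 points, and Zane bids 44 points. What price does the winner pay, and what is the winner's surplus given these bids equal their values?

Sorted high to low: Chloe 136 points, then Kai 120 points, then Diego 86 points, then Jamal 84 points, then Tara 64 points, then Wade 50 points, then Zane 44 points.
Chloe is the highest bidder, so Chloe wins.
Under the second-price rule, the price is the second-highest bid: 120 points.
Surplus = 136 points − 120 points = 16 points.

Price 120 points; surplus 16 points.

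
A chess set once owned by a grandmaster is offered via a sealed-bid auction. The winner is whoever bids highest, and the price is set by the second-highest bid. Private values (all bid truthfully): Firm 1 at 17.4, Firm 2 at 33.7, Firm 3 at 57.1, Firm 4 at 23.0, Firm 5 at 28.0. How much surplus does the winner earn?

Winner's surplus: 23.4.

Bids in descending order: Firm 3 57.1 > Firm 2 33.7 > Firm 5 28.0 > Firm 4 23.0 > Firm 1 17.4.
Firm 3 wins with the top bid and pays the second-highest, 33.7.
Surplus = 57.1 − 33.7 = 23.4.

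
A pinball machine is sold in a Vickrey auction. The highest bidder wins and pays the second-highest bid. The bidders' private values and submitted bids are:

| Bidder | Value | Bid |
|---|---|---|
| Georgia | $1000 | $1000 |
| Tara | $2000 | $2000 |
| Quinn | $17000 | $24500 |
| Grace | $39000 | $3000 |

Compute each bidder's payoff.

Georgia $0, Tara $0, Quinn $14000, Grace $0.

Sorted high to low: Quinn $24500, then Grace $3000, then Tara $2000, then Georgia $1000.
Quinn has the top bid and wins; the price is the second-highest bid, $3000.
Quinn's payoff = $17000 − $3000 = $14000. All other bidders lose, so their payoff is 0.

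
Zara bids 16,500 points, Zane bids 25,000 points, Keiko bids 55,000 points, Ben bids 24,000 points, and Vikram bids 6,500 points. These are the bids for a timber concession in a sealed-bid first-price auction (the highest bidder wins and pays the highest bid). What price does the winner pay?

Ordered from highest: Keiko 55,000 points; Zane 25,000 points; Ben 24,000 points; Zara 16,500 points; Vikram 6,500 points.
Keiko is the highest bidder, so Keiko wins.
Under the first-price rule, the price is the highest bid: 55,000 points.

55,000 points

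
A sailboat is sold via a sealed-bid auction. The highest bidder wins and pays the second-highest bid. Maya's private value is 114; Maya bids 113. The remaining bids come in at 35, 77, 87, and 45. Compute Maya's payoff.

Payoff = 27.

Highest competing bid: 87.
Maya's bid 113 is the highest overall, so Maya wins and pays the second-highest bid, 87.
Payoff = value − price = 114 − 87 = 27.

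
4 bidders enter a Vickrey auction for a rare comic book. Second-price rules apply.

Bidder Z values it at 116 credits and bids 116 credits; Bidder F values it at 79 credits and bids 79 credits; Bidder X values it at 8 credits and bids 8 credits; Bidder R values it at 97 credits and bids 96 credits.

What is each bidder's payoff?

Ordered from highest: Bidder Z 116 credits > Bidder R 96 credits > Bidder F 79 credits > Bidder X 8 credits.
Bidder Z has the top bid and wins; the price is the second-highest bid, 96 credits.
Bidder Z's payoff = 116 credits − 96 credits = 20 credits. All other bidders lose, so their payoff is 0.

Bidder Z 20 credits, Bidder F 0 credits, Bidder X 0 credits, Bidder R 0 credits.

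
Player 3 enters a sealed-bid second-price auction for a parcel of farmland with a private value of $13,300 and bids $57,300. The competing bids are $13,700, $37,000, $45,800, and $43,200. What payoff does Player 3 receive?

Highest competing bid: $45,800.
Player 3's bid $57,300 is the highest overall, so Player 3 wins and pays the second-highest bid, $45,800.
Payoff = value − price = $13,300 − $45,800 = -$32,500.
Overbidding won the item at a price above value — truthful bidding would have avoided this loss.

-$32,500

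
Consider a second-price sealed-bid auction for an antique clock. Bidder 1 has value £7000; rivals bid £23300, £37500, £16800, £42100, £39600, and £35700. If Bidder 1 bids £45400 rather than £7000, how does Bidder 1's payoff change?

The highest competing bid is £42100.
Bidding truthfully at £7000: the top bid is £42100 (a rival), so Bidder 1 loses. Payoff = £0.
Bidding £45400: Bidder 1 has the top bid, wins, and pays the second-highest bid £42100. Payoff = £7000 − £42100 = -£35100.
Change = -£35100 − £0 = -£35100.

Payoff change: -£35100.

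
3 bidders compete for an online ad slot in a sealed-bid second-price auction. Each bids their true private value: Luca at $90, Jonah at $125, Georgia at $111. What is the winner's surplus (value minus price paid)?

$14

Ordered from highest: Jonah $125 > Georgia $111 > Luca $90.
Jonah wins with the top bid and pays the second-highest, $111.
Surplus = $125 − $111 = $14.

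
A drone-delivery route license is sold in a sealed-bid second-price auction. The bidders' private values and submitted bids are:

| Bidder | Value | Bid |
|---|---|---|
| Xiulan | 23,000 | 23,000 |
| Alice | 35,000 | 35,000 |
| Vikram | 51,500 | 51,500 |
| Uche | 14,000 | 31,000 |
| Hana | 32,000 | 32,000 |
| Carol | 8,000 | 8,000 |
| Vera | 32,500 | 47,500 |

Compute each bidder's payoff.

Sorted high to low: Vikram 51,500; Vera 47,500; Alice 35,000; Hana 32,000; Uche 31,000; Xiulan 23,000; Carol 8,000.
Vikram has the top bid and wins; the price is the second-highest bid, 47,500.
Vikram's payoff = 51,500 − 47,500 = 4,000. All other bidders lose, so their payoff is 0.

Payoffs: Xiulan 0, Alice 0, Vikram 4,000, Uche 0, Hana 0, Carol 0, Vera 0.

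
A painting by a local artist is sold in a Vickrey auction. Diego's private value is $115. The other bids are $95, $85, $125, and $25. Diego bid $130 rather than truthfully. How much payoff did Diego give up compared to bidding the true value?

Payoff forgone: $10.

The highest competing bid is $125.
Bidding truthfully at $115: the top bid is $125 (a rival), so Diego loses. Payoff = $0.
Bidding $130: Diego has the top bid, wins, and pays the second-highest bid $125. Payoff = $115 − $125 = -$10.
Regret = truthful payoff − actual payoff = $0 − -$10 = $10.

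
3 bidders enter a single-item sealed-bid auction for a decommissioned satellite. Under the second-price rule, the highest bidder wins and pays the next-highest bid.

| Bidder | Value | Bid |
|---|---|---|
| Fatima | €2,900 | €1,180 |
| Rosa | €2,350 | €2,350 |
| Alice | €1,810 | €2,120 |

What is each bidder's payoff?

Ranking the bids: Rosa €2,350, then Alice €2,120, then Fatima €1,180.
Rosa has the top bid and wins; the price is the second-highest bid, €2,120.
Rosa's payoff = €2,350 − €2,120 = €230. All other bidders lose, so their payoff is 0.

Fatima €0, Rosa €230, Alice €0.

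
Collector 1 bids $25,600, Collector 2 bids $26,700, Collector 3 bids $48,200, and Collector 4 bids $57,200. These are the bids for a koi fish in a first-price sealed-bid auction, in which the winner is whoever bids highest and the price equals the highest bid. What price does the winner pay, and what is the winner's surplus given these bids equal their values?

Ranking the bids: Collector 4 $57,200 > Collector 3 $48,200 > Collector 2 $26,700 > Collector 1 $25,600.
Collector 4 is the highest bidder, so Collector 4 wins.
Under the first-price rule, the price is the highest bid: $57,200.
Surplus = $57,200 − $57,200 = $0.

The winner pays $57,200 for a surplus of $0.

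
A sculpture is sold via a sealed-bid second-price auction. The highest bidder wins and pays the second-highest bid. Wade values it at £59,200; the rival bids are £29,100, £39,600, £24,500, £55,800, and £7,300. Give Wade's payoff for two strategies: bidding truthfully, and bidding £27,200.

The highest competing bid is £55,800.
Bidding truthfully at £59,200: Wade has the top bid, wins, and pays the second-highest bid £55,800. Payoff = £59,200 − £55,800 = £3,400.
Bidding £27,200: the top bid is £55,800 (a rival), so Wade loses. Payoff = £0.
Deviating from a truthful bid can only lose payoff in a second-price auction — never gain.

Truthful: £3,400; alternative: £0.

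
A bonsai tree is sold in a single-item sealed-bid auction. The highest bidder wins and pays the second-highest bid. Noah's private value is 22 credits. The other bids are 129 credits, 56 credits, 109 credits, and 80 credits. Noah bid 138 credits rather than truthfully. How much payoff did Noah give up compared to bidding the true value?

The highest competing bid is 129 credits.
Bidding truthfully at 22 credits: the top bid is 129 credits (a rival), so Noah loses. Payoff = 0 credits.
Bidding 138 credits: Noah has the top bid, wins, and pays the second-highest bid 129 credits. Payoff = 22 credits − 129 credits = -107 credits.
Regret = truthful payoff − actual payoff = 0 credits − -107 credits = 107 credits.
Deviating from a truthful bid can only lose payoff in a second-price auction — never gain.

107 credits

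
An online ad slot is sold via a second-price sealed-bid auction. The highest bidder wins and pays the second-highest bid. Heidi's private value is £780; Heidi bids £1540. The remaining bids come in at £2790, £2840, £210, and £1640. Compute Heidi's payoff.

£0

Highest competing bid: £2840.
Heidi's bid £1540 is not the highest, so Heidi loses, pays nothing, and earns zero payoff.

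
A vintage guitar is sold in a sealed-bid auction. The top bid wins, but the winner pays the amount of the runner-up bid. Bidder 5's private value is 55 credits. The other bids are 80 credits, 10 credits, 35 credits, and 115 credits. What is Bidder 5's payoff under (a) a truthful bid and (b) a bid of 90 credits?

(a) 0 credits  (b) 0 credits

The highest competing bid is 115 credits.
Bidding truthfully at 55 credits: the top bid is 115 credits (a rival), so Bidder 5 loses. Payoff = 0 credits.
Bidding 90 credits: the top bid is 115 credits (a rival), so Bidder 5 loses. Payoff = 0 credits.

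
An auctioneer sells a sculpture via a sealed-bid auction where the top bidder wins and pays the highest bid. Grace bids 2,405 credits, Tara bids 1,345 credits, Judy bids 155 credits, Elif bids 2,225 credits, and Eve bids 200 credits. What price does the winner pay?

The winner pays 2,405 credits.

Ranking the bids: Grace 2,405 credits, then Elif 2,225 credits, then Tara 1,345 credits, then Eve 200 credits, then Judy 155 credits.
Grace is the highest bidder, so Grace wins.
Under the first-price rule, the price is the highest bid: 2,405 credits.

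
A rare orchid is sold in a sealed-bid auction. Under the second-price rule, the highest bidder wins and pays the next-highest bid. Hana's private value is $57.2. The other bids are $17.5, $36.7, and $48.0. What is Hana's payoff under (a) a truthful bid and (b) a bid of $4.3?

The highest competing bid is $48.0.
Bidding truthfully at $57.2: Hana has the top bid, wins, and pays the second-highest bid $48.0. Payoff = $57.2 − $48.0 = $9.2.
Bidding $4.3: the top bid is $48.0 (a rival), so Hana loses. Payoff = $0.0.

(a) $9.2  (b) $0.0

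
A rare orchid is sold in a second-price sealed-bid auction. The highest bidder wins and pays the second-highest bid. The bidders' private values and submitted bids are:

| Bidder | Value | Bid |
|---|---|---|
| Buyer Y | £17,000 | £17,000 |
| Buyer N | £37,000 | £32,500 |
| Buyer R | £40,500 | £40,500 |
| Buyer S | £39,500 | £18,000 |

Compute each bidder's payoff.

Ranking the bids: Buyer R £40,500; Buyer N £32,500; Buyer S £18,000; Buyer Y £17,000.
Buyer R has the top bid and wins; the price is the second-highest bid, £32,500.
Buyer R's payoff = £40,500 − £32,500 = £8,000. All other bidders lose, so their payoff is 0.

Payoffs: Buyer Y £0, Buyer N £0, Buyer R £8,000, Buyer S £0.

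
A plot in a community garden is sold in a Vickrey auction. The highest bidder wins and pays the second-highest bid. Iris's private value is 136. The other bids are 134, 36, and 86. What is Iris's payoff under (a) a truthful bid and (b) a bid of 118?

(a) 2  (b) 0

The highest competing bid is 134.
Bidding truthfully at 136: Iris has the top bid, wins, and pays the second-highest bid 134. Payoff = 136 − 134 = 2.
Bidding 118: the top bid is 134 (a rival), so Iris loses. Payoff = 0.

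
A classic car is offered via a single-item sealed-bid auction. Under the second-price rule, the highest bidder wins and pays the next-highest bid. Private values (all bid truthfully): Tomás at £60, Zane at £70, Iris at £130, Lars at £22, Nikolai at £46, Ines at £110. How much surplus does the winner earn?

Bids in descending order: Iris £130; Ines £110; Zane £70; Tomás £60; Nikolai £46; Lars £22.
Iris wins with the top bid and pays the second-highest, £110.
Surplus = £130 − £110 = £20.

Surplus = £20.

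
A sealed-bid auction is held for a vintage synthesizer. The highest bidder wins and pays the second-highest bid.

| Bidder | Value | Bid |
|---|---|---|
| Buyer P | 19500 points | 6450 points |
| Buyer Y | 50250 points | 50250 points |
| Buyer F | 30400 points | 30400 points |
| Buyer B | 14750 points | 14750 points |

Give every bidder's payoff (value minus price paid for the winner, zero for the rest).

Bids in descending order: Buyer Y 50250 points, then Buyer F 30400 points, then Buyer B 14750 points, then Buyer P 6450 points.
Buyer Y has the top bid and wins; the price is the second-highest bid, 30400 points.
Buyer Y's payoff = 50250 points − 30400 points = 19850 points. All other bidders lose, so their payoff is 0.

Payoffs: Buyer P 0 points, Buyer Y 19850 points, Buyer F 0 points, Buyer B 0 points.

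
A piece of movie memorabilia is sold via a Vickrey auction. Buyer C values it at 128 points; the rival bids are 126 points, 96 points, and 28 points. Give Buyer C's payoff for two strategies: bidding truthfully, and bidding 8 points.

The highest competing bid is 126 points.
Bidding truthfully at 128 points: Buyer C has the top bid, wins, and pays the second-highest bid 126 points. Payoff = 128 points − 126 points = 2 points.
Bidding 8 points: the top bid is 126 points (a rival), so Buyer C loses. Payoff = 0 points.

Truthful: 2 points; alternative: 0 points.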